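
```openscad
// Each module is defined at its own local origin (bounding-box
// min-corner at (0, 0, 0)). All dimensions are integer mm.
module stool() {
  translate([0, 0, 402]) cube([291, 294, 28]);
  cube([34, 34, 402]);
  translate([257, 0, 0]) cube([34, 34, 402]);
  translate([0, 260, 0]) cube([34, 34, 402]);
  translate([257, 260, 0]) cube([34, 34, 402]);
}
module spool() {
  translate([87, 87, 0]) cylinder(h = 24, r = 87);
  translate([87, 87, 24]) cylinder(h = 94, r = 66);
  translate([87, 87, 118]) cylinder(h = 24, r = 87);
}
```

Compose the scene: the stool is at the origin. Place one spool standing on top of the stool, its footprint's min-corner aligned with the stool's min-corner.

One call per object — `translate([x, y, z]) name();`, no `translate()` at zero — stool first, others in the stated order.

stool();
translate([0, 0, 430]) spool();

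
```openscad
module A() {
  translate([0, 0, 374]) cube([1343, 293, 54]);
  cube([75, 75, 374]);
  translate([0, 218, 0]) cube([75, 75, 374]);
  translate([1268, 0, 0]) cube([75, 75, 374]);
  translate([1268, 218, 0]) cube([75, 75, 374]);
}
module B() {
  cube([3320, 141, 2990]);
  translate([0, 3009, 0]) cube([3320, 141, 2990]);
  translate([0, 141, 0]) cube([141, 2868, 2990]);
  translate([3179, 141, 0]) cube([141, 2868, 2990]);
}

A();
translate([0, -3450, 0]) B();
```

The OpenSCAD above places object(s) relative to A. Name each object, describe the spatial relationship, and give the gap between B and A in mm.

A is a bench. B is a house frame. The house frame is on the floor beside the bench on its −y side. The gap between the house frame and the bench is 300 mm.

The house frame's nearest face is 300 mm from the bench's −y face.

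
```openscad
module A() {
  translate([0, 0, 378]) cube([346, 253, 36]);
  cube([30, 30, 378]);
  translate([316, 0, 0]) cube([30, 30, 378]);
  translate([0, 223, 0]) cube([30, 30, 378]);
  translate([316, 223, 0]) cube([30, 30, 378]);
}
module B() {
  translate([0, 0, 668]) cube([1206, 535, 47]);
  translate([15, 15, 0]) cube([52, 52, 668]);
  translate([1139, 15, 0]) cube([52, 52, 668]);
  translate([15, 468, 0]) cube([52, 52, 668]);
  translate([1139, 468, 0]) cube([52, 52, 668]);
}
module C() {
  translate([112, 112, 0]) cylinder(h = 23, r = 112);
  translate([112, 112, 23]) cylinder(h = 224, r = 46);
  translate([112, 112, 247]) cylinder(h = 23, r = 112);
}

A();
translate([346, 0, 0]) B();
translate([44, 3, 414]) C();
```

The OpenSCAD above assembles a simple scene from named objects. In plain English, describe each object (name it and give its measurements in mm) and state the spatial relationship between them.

A is a simple wooden stool: a rectangular seat 346 mm (x) by 253 mm (y), 36 mm thick, top face at z = 414 mm, on four square legs, each 30×30 mm in cross-section. The legs rest on z = 0, each flush with a corner of the seat.

B is a table with a 1206×535 mm rectangular top, 47 mm thick, top surface at z = 715 mm, supported by four 52×52 mm square legs, each inset 15 mm from the nearest pair of top edges, running from the floor.

C is a spool: two coaxial disc flanges of radius 112 mm and thickness 23 mm, joined by a core cylinder of radius 46 mm and height 224 mm. The lower flange rests on z = 0 and the three cylinders share a vertical axis.

The table is against the stool's +x side, with their −y faces flush. The spool is on top of the stool.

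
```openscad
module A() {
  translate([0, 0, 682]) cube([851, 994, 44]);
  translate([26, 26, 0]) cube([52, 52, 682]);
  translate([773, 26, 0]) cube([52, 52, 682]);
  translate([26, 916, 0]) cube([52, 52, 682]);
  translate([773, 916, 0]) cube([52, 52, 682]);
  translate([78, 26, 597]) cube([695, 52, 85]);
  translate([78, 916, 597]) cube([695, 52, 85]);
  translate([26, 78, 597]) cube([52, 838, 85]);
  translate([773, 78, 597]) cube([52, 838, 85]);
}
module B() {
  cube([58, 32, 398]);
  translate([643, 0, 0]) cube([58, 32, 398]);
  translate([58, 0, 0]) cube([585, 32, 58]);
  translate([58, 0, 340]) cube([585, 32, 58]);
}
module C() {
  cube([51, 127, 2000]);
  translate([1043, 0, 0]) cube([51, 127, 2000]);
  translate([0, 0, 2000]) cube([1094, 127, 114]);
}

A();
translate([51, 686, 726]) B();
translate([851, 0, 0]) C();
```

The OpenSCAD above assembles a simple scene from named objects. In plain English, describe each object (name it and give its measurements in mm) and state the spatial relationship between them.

A is a table with a 851×994 mm rectangular top, 44 mm thick, top surface at z = 726 mm, supported by four 52×52 mm square legs, each inset 26 mm from the nearest pair of top edges, running from the floor. Four apron rails, 52 mm thick and 85 mm tall, run between adjacent legs with their top edges flush with the underside of the top and their outer faces flush with the legs' outer faces.

B is a picture frame with a 585×282 mm rectangular opening (x by z) and a uniform 58 mm border on every side. Frame depth is 32 mm along y. It is built from two vertical stiles running the full outside height and two horizontal rails spanning the gap between the stiles.

C is a door frame. The clear opening is 992 mm wide and 2000 mm high. Two 51 mm wide jambs, 127 mm deep, stand either side of the opening from the floor to the top of the opening. A 114 mm thick head sits across the top of both jambs, spanning the full outside width of the frame.

The picture frame is on top of the table. The door frame is against the table's +x side, with their −y faces flush.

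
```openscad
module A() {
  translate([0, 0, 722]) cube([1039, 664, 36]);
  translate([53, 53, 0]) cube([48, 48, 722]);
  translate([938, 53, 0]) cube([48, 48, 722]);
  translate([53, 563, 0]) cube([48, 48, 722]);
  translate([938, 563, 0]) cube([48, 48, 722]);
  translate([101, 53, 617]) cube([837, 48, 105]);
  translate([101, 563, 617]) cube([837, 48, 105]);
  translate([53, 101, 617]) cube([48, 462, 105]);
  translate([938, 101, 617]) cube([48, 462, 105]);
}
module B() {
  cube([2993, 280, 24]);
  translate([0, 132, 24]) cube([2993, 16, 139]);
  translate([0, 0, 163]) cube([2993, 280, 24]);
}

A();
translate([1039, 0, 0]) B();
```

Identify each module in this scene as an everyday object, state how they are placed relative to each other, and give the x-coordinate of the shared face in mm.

A is a table. B is an I-beam. The I-beam is against the table's +x side, with their −y faces flush. The x-coordinate of the shared face is 1039 mm.

The table's +x face and the I-beam's −x face are both at x = 1039 mm.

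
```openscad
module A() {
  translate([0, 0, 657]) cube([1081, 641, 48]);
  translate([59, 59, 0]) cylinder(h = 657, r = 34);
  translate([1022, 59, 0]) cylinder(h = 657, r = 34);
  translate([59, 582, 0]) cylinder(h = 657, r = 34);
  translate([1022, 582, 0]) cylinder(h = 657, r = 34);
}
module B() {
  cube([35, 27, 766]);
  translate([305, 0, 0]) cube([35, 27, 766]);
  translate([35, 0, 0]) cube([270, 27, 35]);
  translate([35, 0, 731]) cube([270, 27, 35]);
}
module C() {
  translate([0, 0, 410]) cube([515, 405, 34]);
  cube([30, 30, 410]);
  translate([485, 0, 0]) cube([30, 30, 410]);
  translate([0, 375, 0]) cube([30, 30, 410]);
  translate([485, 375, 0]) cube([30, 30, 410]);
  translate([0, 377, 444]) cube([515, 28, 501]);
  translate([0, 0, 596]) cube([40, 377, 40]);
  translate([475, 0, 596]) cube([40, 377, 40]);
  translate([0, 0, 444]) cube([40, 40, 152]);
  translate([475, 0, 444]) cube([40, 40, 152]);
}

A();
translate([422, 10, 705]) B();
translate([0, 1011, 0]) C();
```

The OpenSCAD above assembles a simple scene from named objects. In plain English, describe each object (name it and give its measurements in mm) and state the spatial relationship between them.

A is a table: top 1081 mm (x) × 641 mm (y), 48 mm thick, upper face at z = 705 mm, on four round legs of 68 mm diameter, each leg's bounding box inset 25 mm from the nearest pair of top edges, running from z = 0 to the bottom of the top.

B is a picture frame with a 270×696 mm rectangular opening (x by z) and a uniform 35 mm border on every side. Frame depth is 27 mm along y. It is built from two vertical stiles running the full outside height and two horizontal rails spanning the gap between the stiles.

C is a chair. The seat is a 515×405×34 mm slab with its top at z = 444 mm, on four 30×30 mm corner legs (flush with the seat edges, standing on z = 0). A flat backrest 28 mm thick, 501 mm tall, spans the full seat width and rises from the seat top along its +y edge, rear face flush with the rear of the seat. Two armrests of 40×40 mm section run along each side from the seat's front edge to the front of the backrest, top faces 192 mm above the seat top and outer faces flush with the seat's x-edges; a 40×40 mm post under the front of each armrest stands on the seat at the front corner.

The picture frame is on top of the table. The chair is on the floor beside the table on its +y side.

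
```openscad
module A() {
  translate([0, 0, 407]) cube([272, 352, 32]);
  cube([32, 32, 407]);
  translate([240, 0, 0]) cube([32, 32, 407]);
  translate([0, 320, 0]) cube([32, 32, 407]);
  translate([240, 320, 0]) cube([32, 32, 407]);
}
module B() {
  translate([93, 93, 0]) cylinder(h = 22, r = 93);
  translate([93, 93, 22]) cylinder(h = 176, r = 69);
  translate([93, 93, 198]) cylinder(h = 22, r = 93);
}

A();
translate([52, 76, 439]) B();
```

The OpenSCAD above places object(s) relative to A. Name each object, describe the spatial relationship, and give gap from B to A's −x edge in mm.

The spool's min-x is at 52; the stool's min-x is 0; gap = 52 mm.

A is a stool. B is a spool. The spool is on top of the stool. The gap from the spool to the stool's −x edge is 52 mm.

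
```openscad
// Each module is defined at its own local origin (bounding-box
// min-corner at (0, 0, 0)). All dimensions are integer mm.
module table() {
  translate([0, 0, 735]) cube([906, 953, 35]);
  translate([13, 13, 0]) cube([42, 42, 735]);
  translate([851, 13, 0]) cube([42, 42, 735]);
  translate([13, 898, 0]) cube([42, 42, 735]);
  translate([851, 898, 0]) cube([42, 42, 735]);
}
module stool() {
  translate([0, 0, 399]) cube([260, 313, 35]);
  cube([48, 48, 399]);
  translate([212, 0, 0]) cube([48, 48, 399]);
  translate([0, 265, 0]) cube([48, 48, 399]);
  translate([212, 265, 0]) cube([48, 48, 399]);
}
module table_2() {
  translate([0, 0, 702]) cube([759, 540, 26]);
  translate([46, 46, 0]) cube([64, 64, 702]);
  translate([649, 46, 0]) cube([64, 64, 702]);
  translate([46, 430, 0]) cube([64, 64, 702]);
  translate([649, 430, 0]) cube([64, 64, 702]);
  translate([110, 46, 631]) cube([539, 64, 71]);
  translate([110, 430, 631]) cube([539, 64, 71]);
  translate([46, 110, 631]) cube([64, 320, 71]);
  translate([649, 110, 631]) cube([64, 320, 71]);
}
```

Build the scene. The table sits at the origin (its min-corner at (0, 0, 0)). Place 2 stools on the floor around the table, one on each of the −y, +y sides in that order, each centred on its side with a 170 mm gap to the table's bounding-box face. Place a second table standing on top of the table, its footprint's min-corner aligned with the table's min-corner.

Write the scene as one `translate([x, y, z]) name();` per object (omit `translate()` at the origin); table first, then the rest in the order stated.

table();
translate([323, -483, 0]) stool();
translate([323, 1123, 0]) stool();
translate([0, 0, 770]) table_2();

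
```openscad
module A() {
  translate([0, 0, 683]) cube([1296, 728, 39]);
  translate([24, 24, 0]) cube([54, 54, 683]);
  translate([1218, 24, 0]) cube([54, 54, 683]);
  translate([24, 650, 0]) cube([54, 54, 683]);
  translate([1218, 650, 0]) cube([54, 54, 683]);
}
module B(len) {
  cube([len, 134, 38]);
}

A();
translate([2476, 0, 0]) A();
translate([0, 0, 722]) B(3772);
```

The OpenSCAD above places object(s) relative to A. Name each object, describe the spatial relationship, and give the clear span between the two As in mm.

A is a table. B is a beam. A beam spans the tops of two tables. The clear span between the two tables is 1180 mm.

Second table starts at x = 2476; first ends at x = 1296; clear span = 2476 − 1296 = 1180 mm.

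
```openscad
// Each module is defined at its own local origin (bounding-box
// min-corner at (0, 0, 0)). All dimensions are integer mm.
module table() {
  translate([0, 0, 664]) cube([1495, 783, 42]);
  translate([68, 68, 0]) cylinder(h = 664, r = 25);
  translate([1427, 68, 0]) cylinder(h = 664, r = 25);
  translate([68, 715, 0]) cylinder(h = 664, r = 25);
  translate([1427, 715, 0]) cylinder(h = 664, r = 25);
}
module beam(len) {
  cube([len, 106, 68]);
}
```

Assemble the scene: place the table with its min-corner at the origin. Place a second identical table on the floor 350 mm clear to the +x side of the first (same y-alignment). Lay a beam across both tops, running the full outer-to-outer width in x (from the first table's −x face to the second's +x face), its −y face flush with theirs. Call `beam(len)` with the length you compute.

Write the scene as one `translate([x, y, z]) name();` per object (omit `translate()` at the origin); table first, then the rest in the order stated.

table();
translate([1845, 0, 0]) table();
translate([0, 0, 706]) beam(3340);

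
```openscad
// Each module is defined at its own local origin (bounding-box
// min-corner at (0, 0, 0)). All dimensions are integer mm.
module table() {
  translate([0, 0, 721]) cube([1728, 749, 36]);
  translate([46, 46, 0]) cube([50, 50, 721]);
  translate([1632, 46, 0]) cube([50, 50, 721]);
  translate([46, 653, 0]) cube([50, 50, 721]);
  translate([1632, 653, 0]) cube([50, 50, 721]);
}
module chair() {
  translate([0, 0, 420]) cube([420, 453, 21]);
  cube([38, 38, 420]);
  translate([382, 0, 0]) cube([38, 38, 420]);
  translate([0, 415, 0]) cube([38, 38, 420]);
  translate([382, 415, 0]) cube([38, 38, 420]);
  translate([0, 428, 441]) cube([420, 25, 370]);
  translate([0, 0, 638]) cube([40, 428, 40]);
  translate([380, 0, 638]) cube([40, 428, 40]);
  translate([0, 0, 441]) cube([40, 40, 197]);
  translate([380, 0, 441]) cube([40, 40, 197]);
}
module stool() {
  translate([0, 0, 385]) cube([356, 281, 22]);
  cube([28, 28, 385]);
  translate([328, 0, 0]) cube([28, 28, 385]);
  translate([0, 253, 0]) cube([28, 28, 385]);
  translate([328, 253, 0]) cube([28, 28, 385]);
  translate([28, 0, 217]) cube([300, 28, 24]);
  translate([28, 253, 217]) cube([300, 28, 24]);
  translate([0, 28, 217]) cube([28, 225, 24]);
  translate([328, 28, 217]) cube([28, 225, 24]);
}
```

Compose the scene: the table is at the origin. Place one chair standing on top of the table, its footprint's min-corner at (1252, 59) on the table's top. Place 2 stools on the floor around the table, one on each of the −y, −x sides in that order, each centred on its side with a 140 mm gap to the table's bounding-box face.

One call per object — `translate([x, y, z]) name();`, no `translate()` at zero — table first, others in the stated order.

table();
translate([1252, 59, 757]) chair();
translate([686, -421, 0]) stool();
translate([-496, 234, 0]) stool();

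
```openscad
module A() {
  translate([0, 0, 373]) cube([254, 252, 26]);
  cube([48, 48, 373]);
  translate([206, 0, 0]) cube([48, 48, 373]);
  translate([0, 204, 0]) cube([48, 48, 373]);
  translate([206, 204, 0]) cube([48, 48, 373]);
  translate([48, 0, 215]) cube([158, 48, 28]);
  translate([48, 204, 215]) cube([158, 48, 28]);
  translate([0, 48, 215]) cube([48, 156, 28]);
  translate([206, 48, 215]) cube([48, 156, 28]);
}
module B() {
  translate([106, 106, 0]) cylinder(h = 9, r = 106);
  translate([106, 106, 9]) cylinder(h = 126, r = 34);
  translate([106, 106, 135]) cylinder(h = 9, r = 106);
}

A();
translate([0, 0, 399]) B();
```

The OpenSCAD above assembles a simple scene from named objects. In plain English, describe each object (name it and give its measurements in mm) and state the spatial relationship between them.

A is a four-legged stool. The seat is 254×252 mm, 26 mm thick, top at z = 399 mm. It stands on four square legs, each 48×48 mm in cross-section, from z = 0 to the seat underside, each flush with a corner of the seat. Four stretchers, 48 mm wide and 28 mm tall, connect adjacent legs with their undersides at z = 215 mm, each running between the inner faces of the legs it joins and aligned with the legs' outer faces on the other axis.

B is a spool: two coaxial disc flanges of radius 106 mm and thickness 9 mm, joined by a core cylinder of radius 34 mm and height 126 mm. The lower flange rests on z = 0 and the three cylinders share a vertical axis.

The spool is on top of the stool.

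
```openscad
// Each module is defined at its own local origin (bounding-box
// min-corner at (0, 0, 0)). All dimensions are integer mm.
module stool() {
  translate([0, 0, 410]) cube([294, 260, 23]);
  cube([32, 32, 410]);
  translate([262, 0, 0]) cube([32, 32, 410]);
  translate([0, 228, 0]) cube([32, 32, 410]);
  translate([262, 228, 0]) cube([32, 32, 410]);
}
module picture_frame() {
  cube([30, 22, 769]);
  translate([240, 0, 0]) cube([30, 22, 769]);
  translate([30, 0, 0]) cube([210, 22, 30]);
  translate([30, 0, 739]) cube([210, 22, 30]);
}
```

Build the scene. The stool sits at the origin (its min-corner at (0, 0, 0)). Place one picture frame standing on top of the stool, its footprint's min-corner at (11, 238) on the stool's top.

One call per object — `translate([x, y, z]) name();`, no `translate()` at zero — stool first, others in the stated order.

stool();
translate([11, 238, 433]) picture_frame();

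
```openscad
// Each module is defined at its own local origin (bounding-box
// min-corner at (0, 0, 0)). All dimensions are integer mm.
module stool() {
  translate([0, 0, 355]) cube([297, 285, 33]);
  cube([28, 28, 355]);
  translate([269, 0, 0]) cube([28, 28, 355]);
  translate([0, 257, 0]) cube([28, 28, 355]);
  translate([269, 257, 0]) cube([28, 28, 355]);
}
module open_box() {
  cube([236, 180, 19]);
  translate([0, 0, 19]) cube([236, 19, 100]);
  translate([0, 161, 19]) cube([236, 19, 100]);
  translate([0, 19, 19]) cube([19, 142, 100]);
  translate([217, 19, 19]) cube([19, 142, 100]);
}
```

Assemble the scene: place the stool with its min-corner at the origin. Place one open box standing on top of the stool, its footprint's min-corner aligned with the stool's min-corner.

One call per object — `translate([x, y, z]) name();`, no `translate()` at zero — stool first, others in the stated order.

stool();
translate([0, 0, 388]) open_box();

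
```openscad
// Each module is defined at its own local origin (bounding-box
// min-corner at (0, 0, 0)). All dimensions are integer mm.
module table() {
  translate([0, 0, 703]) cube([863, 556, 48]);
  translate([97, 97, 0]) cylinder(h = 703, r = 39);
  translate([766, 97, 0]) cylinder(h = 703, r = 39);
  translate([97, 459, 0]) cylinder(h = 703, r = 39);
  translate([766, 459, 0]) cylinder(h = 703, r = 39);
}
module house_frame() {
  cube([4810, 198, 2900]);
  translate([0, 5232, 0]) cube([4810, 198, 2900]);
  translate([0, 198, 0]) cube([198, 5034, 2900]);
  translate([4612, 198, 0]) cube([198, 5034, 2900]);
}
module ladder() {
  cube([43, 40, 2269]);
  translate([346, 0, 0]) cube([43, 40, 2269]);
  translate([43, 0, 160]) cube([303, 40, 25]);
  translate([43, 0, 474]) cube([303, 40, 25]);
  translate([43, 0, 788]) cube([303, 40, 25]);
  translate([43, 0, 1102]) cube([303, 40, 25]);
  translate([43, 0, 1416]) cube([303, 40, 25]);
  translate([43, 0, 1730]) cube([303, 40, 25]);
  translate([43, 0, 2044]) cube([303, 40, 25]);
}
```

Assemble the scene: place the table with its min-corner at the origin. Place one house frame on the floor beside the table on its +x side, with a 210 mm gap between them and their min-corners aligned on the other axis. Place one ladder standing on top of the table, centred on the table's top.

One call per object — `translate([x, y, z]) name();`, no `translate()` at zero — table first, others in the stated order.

table();
translate([1073, 0, 0]) house_frame();
translate([237, 258, 751]) ladder();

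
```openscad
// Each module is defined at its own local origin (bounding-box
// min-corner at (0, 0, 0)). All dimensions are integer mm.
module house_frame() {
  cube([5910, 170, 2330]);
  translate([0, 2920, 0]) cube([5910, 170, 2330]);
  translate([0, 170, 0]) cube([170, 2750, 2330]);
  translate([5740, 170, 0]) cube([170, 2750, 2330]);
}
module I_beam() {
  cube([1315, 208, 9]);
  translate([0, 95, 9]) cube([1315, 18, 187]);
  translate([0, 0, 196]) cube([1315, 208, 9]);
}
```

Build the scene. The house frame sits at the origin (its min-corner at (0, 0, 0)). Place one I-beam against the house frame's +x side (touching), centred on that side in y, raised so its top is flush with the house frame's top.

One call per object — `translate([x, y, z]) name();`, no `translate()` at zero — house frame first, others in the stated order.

house_frame();
translate([5910, 1441, 2125]) I_beam();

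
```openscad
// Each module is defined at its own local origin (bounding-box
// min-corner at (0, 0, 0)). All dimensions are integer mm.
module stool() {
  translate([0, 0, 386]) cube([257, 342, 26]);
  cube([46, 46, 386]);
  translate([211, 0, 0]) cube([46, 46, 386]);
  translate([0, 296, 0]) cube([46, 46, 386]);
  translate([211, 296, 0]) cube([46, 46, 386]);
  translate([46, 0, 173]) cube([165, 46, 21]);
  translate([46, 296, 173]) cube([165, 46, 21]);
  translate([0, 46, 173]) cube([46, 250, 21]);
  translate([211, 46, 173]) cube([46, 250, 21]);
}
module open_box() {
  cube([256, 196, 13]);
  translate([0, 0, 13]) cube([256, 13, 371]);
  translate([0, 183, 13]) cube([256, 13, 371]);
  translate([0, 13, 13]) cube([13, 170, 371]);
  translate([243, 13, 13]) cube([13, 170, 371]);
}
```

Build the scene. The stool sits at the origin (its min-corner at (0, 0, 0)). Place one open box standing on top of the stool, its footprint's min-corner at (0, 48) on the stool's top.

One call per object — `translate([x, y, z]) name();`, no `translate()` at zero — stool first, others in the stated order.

stool();
translate([0, 48, 412]) open_box();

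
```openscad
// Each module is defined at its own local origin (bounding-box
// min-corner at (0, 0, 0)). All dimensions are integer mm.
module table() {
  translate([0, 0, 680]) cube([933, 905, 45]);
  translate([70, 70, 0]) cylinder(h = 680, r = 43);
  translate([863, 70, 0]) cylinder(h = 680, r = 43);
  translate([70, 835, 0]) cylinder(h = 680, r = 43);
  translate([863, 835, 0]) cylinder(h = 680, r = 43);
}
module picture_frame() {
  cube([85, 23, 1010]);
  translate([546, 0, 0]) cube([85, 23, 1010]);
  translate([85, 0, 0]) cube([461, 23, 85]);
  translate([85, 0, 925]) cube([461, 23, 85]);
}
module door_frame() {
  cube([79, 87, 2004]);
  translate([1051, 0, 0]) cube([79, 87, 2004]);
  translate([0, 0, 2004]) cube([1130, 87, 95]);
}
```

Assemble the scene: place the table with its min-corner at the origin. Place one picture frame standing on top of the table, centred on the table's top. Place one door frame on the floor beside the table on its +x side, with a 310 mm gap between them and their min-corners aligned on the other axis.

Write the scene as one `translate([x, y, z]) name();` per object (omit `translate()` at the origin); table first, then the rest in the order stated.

table();
translate([151, 441, 725]) picture_frame();
translate([1243, 0, 0]) door_frame();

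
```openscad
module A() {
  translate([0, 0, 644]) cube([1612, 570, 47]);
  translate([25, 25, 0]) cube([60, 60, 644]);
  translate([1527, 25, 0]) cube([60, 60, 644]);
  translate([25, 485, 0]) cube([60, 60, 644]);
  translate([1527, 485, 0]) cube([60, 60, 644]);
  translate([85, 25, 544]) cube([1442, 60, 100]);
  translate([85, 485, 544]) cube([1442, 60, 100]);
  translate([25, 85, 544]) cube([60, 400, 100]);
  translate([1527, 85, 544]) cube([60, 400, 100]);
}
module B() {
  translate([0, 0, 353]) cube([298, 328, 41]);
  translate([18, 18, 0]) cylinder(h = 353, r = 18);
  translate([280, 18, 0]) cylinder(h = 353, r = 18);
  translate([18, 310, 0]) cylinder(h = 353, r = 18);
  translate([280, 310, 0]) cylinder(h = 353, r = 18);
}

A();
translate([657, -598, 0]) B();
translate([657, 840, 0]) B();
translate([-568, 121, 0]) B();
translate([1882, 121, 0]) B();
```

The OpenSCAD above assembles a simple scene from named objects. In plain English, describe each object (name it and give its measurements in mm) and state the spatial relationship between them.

A is a table with a 1612×570 mm rectangular top, 47 mm thick, top surface at z = 691 mm, supported by four 60×60 mm square legs, each inset 25 mm from the nearest pair of top edges, running from the floor. Four apron rails, 60 mm thick and 100 mm tall, run between adjacent legs with their top edges flush with the underside of the top and their outer faces flush with the legs' outer faces.

B is a four-legged stool. The seat is a 298×328×41 mm slab whose top surface is at z = 394 mm; four round legs, each 36 mm in diameter, run from the floor (z = 0) to the underside of the seat, each leg's axis is inset half a diameter from the nearest pair of seat edges (so the leg's bounding box is flush with the corner).

Four stools sit around the table at the −y, +y, −x, +x sides.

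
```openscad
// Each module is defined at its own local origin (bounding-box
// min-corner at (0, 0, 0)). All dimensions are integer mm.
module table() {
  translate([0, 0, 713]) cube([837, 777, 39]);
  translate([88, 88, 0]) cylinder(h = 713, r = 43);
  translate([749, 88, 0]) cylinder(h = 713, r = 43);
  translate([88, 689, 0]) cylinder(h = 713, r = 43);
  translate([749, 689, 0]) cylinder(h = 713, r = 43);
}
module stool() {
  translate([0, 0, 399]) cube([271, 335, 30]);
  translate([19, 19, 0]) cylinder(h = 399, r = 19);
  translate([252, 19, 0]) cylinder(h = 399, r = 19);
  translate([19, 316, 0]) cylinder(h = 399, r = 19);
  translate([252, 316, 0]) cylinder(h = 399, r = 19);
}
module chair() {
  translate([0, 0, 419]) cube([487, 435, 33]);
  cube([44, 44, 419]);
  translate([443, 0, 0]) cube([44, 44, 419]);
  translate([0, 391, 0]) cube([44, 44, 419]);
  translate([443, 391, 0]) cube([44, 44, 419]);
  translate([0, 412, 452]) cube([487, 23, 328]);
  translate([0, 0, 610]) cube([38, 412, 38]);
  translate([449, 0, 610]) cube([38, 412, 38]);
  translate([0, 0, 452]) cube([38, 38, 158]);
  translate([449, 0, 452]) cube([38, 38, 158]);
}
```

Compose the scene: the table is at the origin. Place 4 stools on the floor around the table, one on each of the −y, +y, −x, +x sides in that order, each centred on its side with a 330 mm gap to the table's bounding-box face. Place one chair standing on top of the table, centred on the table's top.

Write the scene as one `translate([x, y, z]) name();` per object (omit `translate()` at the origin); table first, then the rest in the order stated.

table();
translate([283, -665, 0]) stool();
translate([283, 1107, 0]) stool();
translate([-601, 221, 0]) stool();
translate([1167, 221, 0]) stool();
translate([175, 171, 752]) chair();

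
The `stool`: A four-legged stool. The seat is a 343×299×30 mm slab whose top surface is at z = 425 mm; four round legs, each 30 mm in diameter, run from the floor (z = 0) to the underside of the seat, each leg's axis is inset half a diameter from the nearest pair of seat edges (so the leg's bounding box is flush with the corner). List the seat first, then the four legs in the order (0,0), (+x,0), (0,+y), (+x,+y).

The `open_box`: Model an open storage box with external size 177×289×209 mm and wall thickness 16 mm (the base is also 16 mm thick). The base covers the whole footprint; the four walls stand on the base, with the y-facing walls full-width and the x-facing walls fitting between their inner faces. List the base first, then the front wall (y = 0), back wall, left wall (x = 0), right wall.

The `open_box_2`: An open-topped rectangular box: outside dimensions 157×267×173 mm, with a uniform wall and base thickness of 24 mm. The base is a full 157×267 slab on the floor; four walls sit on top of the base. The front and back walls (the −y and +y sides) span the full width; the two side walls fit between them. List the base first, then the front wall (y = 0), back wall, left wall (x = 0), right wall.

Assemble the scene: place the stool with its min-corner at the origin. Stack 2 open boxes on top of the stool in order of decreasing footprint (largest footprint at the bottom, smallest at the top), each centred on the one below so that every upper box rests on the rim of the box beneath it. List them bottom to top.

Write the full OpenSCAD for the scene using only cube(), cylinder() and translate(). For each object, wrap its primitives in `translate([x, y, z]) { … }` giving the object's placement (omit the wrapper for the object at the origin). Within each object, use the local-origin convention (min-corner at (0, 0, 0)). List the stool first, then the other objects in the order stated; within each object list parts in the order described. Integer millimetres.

translate([0, 0, 395]) cube([343, 299, 30]);
translate([15, 15, 0]) cylinder(h = 395, r = 15);
translate([328, 15, 0]) cylinder(h = 395, r = 15);
translate([15, 284, 0]) cylinder(h = 395, r = 15);
translate([328, 284, 0]) cylinder(h = 395, r = 15);
translate([83, 5, 425]) {
  cube([177, 289, 16]);
  translate([0, 0, 16]) cube([177, 16, 193]);
  translate([0, 273, 16]) cube([177, 16, 193]);
  translate([0, 16, 16]) cube([16, 257, 193]);
  translate([161, 16, 16]) cube([16, 257, 193]);
}
translate([93, 16, 634]) {
  cube([157, 267, 24]);
  translate([0, 0, 24]) cube([157, 24, 149]);
  translate([0, 243, 24]) cube([157, 24, 149]);
  translate([0, 24, 24]) cube([24, 219, 149]);
  translate([133, 24, 24]) cube([24, 219, 149]);
}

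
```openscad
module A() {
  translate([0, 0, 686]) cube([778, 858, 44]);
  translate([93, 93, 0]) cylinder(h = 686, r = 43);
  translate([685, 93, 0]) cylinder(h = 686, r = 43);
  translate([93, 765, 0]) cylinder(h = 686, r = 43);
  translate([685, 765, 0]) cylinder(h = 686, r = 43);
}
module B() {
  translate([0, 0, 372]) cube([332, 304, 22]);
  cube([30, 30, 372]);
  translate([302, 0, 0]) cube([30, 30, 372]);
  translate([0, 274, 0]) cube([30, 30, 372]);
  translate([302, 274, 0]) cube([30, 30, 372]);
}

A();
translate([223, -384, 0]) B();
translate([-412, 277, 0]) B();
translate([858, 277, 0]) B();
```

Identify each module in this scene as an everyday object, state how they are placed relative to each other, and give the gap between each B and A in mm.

A is a table. B is a stool. Three stools sit around the table at the −y, −x, +x sides. The gap between each stool and the table is 80 mm.

Each stool's nearest face is 80 mm from the table's bounding box.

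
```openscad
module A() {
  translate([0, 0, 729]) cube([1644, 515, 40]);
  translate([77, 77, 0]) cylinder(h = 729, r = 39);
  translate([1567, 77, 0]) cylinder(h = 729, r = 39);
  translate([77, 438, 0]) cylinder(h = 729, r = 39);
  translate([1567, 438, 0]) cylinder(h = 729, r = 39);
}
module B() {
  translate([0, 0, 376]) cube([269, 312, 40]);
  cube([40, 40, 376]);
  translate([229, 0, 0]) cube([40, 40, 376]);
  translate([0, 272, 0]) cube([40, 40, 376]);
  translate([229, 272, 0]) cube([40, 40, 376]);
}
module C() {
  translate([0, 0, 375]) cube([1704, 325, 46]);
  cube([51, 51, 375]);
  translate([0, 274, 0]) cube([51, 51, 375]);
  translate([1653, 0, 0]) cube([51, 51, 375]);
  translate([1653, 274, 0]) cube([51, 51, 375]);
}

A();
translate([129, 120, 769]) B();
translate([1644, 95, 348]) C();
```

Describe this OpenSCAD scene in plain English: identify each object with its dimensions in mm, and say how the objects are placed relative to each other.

A is a table with a 1644×515 mm rectangular top, 40 mm thick, top surface at z = 769 mm, supported by four round legs of 78 mm diameter, each leg's bounding box inset 38 mm from the nearest pair of top edges, running from the floor.

B is a four-legged stool. The seat is a 269×312×40 mm slab whose top surface is at z = 416 mm; four square legs, each 40×40 mm in cross-section, run from the floor (z = 0) to the underside of the seat, each flush with a corner of the seat.

C is a bench: a 1704×325 mm seat slab, 46 mm thick, top at z = 421 mm, on four 51×51 mm square legs flush with the seat corners and standing on z = 0.

The stool is on top of the table. The bench is beside the table with their tops flush at z = 769.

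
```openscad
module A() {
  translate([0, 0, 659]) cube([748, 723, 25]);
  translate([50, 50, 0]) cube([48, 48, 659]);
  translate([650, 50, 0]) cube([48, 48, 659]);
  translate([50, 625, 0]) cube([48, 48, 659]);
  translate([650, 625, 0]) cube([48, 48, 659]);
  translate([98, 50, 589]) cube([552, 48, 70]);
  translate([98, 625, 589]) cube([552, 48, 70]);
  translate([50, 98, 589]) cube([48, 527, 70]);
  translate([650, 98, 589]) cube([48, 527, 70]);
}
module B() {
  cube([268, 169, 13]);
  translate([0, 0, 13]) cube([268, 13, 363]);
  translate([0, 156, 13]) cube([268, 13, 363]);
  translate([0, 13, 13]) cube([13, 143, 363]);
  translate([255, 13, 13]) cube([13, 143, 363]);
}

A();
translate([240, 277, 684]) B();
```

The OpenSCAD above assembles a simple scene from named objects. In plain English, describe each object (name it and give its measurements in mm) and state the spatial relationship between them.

A is a table with a 748×723 mm rectangular top, 25 mm thick, top surface at z = 684 mm, supported by four 48×48 mm square legs, each inset 50 mm from the nearest pair of top edges, running from the floor. Four apron rails, 48 mm thick and 70 mm tall, run between adjacent legs with their top edges flush with the underside of the top and their outer faces flush with the legs' outer faces.

B is an open storage box with external size 268×169×376 mm and wall thickness 13 mm (the base is also 13 mm thick). The base covers the whole footprint; the four walls stand on the base, with the y-facing walls full-width and the x-facing walls fitting between their inner faces.

The open box is on top of the table, centred.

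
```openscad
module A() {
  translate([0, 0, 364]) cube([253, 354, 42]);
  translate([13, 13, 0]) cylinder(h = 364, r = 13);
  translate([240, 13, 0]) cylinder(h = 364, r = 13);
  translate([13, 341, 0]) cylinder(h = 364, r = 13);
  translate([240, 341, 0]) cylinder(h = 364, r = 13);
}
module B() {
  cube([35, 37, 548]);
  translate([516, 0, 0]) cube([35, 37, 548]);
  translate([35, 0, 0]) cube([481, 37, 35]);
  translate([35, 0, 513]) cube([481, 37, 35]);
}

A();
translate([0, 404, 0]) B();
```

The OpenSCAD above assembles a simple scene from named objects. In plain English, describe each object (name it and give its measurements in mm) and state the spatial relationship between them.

A is a four-legged stool. The seat is a 253×354×42 mm slab whose top surface is at z = 406 mm; four round legs, each 26 mm in diameter, run from the floor (z = 0) to the underside of the seat, each leg's axis is inset half a diameter from the nearest pair of seat edges (so the leg's bounding box is flush with the corner).

B is a rectangular picture frame lying in the x–z plane (depth along y). The opening is 481 mm wide (x) by 478 mm tall (z), surrounded by a border 35 mm wide on all four sides. The frame is 37 mm deep and is made of two full-height vertical stiles with two horizontal rails fitted between them.

The picture frame is on the floor beside the stool on its +y side.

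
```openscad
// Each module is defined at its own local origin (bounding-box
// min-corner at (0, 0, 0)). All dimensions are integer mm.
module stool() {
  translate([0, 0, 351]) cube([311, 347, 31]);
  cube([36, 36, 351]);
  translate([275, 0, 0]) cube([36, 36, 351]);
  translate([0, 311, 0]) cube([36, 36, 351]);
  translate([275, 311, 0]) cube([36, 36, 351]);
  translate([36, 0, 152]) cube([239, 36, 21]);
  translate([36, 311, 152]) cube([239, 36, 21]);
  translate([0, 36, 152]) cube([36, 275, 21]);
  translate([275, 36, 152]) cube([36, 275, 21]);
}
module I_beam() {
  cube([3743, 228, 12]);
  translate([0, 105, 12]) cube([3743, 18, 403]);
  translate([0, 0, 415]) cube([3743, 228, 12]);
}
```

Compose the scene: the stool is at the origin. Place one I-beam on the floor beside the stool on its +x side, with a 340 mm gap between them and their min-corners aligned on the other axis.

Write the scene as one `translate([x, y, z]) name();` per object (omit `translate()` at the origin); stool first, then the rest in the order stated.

stool();
translate([651, 0, 0]) I_beam();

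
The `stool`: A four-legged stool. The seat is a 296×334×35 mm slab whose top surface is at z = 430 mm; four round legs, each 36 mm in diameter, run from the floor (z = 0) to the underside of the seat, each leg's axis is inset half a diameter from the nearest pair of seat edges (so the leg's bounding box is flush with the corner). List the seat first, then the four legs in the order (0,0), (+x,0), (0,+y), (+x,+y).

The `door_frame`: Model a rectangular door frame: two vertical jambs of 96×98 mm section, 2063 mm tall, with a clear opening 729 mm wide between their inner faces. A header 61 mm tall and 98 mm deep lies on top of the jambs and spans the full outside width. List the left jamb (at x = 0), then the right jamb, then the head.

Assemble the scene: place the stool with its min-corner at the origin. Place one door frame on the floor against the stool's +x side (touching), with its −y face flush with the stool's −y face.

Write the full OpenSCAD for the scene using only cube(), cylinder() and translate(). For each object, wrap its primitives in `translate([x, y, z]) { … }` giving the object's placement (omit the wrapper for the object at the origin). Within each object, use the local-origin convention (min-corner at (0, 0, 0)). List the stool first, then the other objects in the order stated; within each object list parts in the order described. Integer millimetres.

translate([0, 0, 395]) cube([296, 334, 35]);
translate([18, 18, 0]) cylinder(h = 395, r = 18);
translate([278, 18, 0]) cylinder(h = 395, r = 18);
translate([18, 316, 0]) cylinder(h = 395, r = 18);
translate([278, 316, 0]) cylinder(h = 395, r = 18);
translate([296, 0, 0]) {
  cube([96, 98, 2063]);
  translate([825, 0, 0]) cube([96, 98, 2063]);
  translate([0, 0, 2063]) cube([921, 98, 61]);
}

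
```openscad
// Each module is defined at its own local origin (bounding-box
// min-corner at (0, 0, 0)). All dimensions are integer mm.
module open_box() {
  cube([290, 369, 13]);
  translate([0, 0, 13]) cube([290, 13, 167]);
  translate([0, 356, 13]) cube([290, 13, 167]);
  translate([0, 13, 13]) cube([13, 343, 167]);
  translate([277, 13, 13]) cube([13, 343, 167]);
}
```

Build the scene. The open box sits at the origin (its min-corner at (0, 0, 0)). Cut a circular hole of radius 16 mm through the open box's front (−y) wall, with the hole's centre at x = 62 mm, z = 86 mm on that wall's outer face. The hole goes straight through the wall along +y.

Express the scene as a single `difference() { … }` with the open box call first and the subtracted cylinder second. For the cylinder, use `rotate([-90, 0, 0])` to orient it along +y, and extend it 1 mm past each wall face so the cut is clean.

difference() {
  open_box();
  translate([62, -1, 86]) rotate([-90, 0, 0]) cylinder(h = 15, r = 16);
}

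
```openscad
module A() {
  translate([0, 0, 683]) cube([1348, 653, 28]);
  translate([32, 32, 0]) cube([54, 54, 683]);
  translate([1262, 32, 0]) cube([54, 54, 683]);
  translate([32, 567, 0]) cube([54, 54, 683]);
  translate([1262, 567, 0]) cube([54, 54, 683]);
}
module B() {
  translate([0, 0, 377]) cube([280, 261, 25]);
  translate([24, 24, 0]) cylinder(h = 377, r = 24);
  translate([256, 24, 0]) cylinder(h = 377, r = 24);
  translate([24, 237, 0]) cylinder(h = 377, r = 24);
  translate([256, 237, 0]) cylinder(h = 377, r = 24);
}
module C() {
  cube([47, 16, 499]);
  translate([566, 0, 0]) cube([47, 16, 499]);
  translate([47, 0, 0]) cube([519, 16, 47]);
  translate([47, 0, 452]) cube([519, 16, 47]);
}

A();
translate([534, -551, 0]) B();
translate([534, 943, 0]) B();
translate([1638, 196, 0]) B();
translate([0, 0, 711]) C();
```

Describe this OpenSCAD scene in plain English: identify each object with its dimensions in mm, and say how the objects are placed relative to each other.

A is a rectangular dining table. The top is 1348×653×28 mm with its upper surface at z = 711 mm. It stands on four 54×54 mm square legs, each inset 32 mm from the nearest pair of top edges, running from the floor to the underside of the top.

B is a four-legged stool. The seat is 280×261 mm, 25 mm thick, top at z = 402 mm. It stands on four round legs, each 48 mm in diameter, from z = 0 to the seat underside, each leg's axis is inset half a diameter from the nearest pair of seat edges (so the leg's bounding box is flush with the corner).

C is a rectangular picture frame lying in the x–z plane (depth along y). The opening is 519 mm wide (x) by 405 mm tall (z), surrounded by a border 47 mm wide on all four sides. The frame is 16 mm deep and is made of two full-height vertical stiles with two horizontal rails fitted between them.

Three stools sit around the table at the −y, +y, +x sides. The picture frame is on top of the table.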